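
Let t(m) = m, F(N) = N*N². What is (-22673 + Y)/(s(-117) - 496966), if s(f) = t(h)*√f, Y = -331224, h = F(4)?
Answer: 87937388251/123487842194 + 16987056*I*√13/61743921097 ≈ 0.71211 + 0.00099196*I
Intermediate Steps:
F(N) = N³
h = 64 (h = 4³ = 64)
s(f) = 64*√f
(-22673 + Y)/(s(-117) - 496966) = (-22673 - 331224)/(64*√(-117) - 496966) = -353897/(64*(3*I*√13) - 496966) = -353897/(192*I*√13 - 496966) = -353897/(-496966 + 192*I*√13)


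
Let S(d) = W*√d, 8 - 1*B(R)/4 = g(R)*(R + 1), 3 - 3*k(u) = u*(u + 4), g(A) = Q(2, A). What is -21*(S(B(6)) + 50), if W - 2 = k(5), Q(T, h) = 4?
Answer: -1050 + 1008*I*√5 ≈ -1050.0 + 2254.0*I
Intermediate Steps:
g(A) = 4
k(u) = 1 - u*(4 + u)/3 (k(u) = 1 - u*(u + 4)/3 = 1 - u*(4 + u)/3)
B(R) = 16 - 16*R (B(R) = 32 - 16*(R + 1) = 32 - 16*(1 + R) = 32 - 4*(4 + 4*R) = 32 + (-16 - 16*R) = 16 - 16*R)
W = -12 (W = 2 + (1 - 4/3*5 - ⅓*5²) = 2 + (1 - 20/3 - ⅓*25) = 2 + (1 - 20/3 - 25/3) = 2 - 14 = -12)
S(d) = -12*√d
-21*(S(B(6)) + 50) = -21*(-12*√(16 - 16*6) + 50) = -21*(-12*√(16 - 96) + 50) = -21*(-48*I*√5 + 50) = -21*(50 - 48*I*√5) = -1050 + 1008*I*√5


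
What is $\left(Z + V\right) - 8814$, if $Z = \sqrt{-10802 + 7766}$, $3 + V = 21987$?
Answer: $13170 + 2 i \sqrt{759} \approx 13170.0 + 55.1 i$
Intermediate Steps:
$V = 21984$ ($V = -3 + 21987 = 21984$)
$Z = 2 i \sqrt{759}$ ($Z = \sqrt{-3036} = 2 i \sqrt{759} \approx 55.1 i$)
$\left(Z + V\right) - 8814 = \left(2 i \sqrt{759} + 21984\right) - 8814 = \left(21984 + 2 i \sqrt{759}\right) - 8814 = 13170 + 2 i \sqrt{759}$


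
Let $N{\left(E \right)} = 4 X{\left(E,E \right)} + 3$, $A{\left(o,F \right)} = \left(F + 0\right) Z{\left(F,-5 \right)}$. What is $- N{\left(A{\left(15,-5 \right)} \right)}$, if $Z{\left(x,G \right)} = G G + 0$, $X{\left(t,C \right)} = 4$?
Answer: $-19$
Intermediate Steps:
$Z{\left(x,G \right)} = G^{2}$ ($Z{\left(x,G \right)} = G^{2} + 0 = G^{2}$)
$A{\left(o,F \right)} = 25 F$ ($A{\left(o,F \right)} = \left(F + 0\right) \left(-5\right)^{2} = F 25 = 25 F$)
$N{\left(E \right)} = 19$ ($N{\left(E \right)} = 4 \cdot 4 + 3 = 16 + 3 = 19$)
$- N{\left(A{\left(15,-5 \right)} \right)} = \left(-1\right) 19 = -19$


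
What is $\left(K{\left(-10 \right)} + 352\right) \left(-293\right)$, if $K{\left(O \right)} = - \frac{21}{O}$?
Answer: $- \frac{1037513}{10} \approx -1.0375 \cdot 10^{5}$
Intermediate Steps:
$\left(K{\left(-10 \right)} + 352\right) \left(-293\right) = \left(- \frac{21}{-10} + 352\right) \left(-293\right) = \left(\left(-21\right) \left(- \frac{1}{10}\right) + 352\right) \left(-293\right) = \left(\frac{21}{10} + 352\right) \left(-293\right) = \frac{3541}{10} \left(-293\right) = - \frac{1037513}{10}$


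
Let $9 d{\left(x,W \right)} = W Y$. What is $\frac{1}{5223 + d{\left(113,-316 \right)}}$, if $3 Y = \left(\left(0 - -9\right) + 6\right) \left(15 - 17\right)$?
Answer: $\frac{9}{50167} \approx 0.0001794$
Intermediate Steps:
$Y = -10$ ($Y = \frac{\left(\left(0 - -9\right) + 6\right) \left(15 - 17\right)}{3} = \frac{\left(\left(0 + 9\right) + 6\right) \left(-2\right)}{3} = \frac{\left(9 + 6\right) \left(-2\right)}{3} = \frac{15 \left(-2\right)}{3} = \frac{1}{3} \left(-30\right) = -10$)
$d{\left(x,W \right)} = - \frac{10 W}{9}$ ($d{\left(x,W \right)} = \frac{W \left(-10\right)}{9} = \frac{\left(-10\right) W}{9} = - \frac{10 W}{9}$)
$\frac{1}{5223 + d{\left(113,-316 \right)}} = \frac{1}{5223 - - \frac{3160}{9}} = \frac{1}{5223 + \frac{3160}{9}} = \frac{1}{\frac{50167}{9}} = \frac{9}{50167}$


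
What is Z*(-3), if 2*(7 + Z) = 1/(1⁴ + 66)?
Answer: 2811/134 ≈ 20.978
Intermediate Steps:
Z = -937/134 (Z = -7 + 1/(2*(1⁴ + 66)) = -7 + 1/(2*(1 + 66)) = -7 + (½)/67 = -7 + (½)*(1/67) = -7 + 1/134 = -937/134 ≈ -6.9925)
Z*(-3) = -937/134*(-3) = 2811/134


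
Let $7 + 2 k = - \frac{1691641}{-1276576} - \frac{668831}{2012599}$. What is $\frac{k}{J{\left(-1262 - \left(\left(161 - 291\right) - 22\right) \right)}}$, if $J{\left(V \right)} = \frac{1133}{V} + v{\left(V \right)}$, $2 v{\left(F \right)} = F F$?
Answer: $- \frac{1223685223585725}{250982886073114824544} \approx -4.8756 \cdot 10^{-6}$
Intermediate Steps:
$v{\left(F \right)} = \frac{F^{2}}{2}$ ($v{\left(F \right)} = \frac{F F}{2} = \frac{F^{2}}{2}$)
$J{\left(V \right)} = \frac{V^{2}}{2} + \frac{1133}{V}$ ($J{\left(V \right)} = \frac{1133}{V} + \frac{V^{2}}{2} = \frac{V^{2}}{2} + \frac{1133}{V}$)
$k = - \frac{2204838240695}{734067308864}$ ($k = - \frac{7}{2} + \frac{- \frac{1691641}{-1276576} - \frac{668831}{2012599}}{2} = - \frac{7}{2} + \frac{\left(-1691641\right) \left(- \frac{1}{1276576}\right) - \frac{668831}{2012599}}{2} = - \frac{7}{2} + \frac{\frac{241663}{182368} - \frac{668831}{2012599}}{2} = - \frac{7}{2} + \frac{1}{2} \cdot \frac{364397340329}{367033654432} = - \frac{7}{2} + \frac{364397340329}{734067308864} = - \frac{2204838240695}{734067308864} \approx -3.0036$)
$\frac{k}{J{\left(-1262 - \left(\left(161 - 291\right) - 22\right) \right)}} = - \frac{2204838240695}{734067308864 \frac{2266 + \left(-1262 - \left(\left(161 - 291\right) - 22\right)\right)^{3}}{2 \left(-1262 - \left(\left(161 - 291\right) - 22\right)\right)}} = - \frac{2204838240695}{734067308864 \frac{2266 + \left(-1262 - \left(-130 - 22\right)\right)^{3}}{2 \left(-1262 - \left(-130 - 22\right)\right)}} = - \frac{2204838240695}{734067308864 \frac{2266 + \left(-1262 - -152\right)^{3}}{2 \left(-1262 - -152\right)}} = - \frac{2204838240695}{734067308864 \frac{2266 + \left(-1262 + 152\right)^{3}}{2 \left(-1262 + 152\right)}} = - \frac{2204838240695}{734067308864 \frac{2266 + \left(-1110\right)^{3}}{2 \left(-1110\right)}} = - \frac{2204838240695}{734067308864 \cdot \frac{1}{2} \left(- \frac{1}{1110}\right) \left(2266 - 1367631000\right)} = - \frac{2204838240695}{734067308864 \cdot \frac{1}{2} \left(- \frac{1}{1110}\right) \left(-1367628734\right)} = - \frac{2204838240695}{734067308864 \cdot \frac{683814367}{1110}} = \left(- \frac{2204838240695}{734067308864}\right) \frac{1110}{683814367} = - \frac{1223685223585725}{250982886073114824544}$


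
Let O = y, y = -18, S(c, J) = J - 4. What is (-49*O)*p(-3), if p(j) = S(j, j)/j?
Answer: 2058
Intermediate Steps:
S(c, J) = -4 + J
p(j) = (-4 + j)/j
O = -18
(-49*O)*p(-3) = (-49*(-18))*((-4 - 3)/(-3)) = 882*(-1/3*(-7)) = 882*(7/3) = 2058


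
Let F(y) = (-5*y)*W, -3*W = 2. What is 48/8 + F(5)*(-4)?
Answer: -182/3 ≈ -60.667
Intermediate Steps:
W = -⅔ (W = -⅓*2 = -⅔ ≈ -0.66667)
F(y) = 10*y/3 (F(y) = -5*y*(-⅔) = 10*y/3)
48/8 + F(5)*(-4) = 48/8 + ((10/3)*5)*(-4) = 48*(⅛) + (50/3)*(-4) = 6 - 200/3 = -182/3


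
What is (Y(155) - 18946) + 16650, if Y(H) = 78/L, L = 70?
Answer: -80321/35 ≈ -2294.9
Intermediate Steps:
Y(H) = 39/35 (Y(H) = 78/70 = 78*(1/70) = 39/35)
(Y(155) - 18946) + 16650 = (39/35 - 18946) + 16650 = -663071/35 + 16650 = -80321/35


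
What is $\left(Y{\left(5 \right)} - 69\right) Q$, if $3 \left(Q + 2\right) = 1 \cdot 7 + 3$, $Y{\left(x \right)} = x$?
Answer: $- \frac{256}{3} \approx -85.333$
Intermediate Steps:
$Q = \frac{4}{3}$ ($Q = -2 + \frac{1 \cdot 7 + 3}{3} = -2 + \frac{7 + 3}{3} = -2 + \frac{1}{3} \cdot 10 = -2 + \frac{10}{3} = \frac{4}{3} \approx 1.3333$)
$\left(Y{\left(5 \right)} - 69\right) Q = \left(5 - 69\right) \frac{4}{3} = \left(-64\right) \frac{4}{3} = - \frac{256}{3}$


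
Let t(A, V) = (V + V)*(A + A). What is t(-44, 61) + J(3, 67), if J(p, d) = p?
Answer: -10733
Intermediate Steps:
t(A, V) = 4*A*V (t(A, V) = (2*V)*(2*A) = 4*A*V)
t(-44, 61) + J(3, 67) = 4*(-44)*61 + 3 = -10736 + 3 = -10733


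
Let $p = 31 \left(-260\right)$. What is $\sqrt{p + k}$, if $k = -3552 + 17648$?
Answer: $2 \sqrt{1509} \approx 77.692$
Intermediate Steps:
$k = 14096$
$p = -8060$
$\sqrt{p + k} = \sqrt{-8060 + 14096} = \sqrt{6036} = 2 \sqrt{1509}$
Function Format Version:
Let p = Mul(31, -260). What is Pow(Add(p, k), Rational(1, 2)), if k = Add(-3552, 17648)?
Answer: Mul(2, Pow(1509, Rational(1, 2))) ≈ 77.692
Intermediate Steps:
k = 14096
p = -8060
Pow(Add(p, k), Rational(1, 2)) = Pow(Add(-8060, 14096), Rational(1, 2)) = Pow(6036, Rational(1, 2)) = Mul(2, Pow(1509, Rational(1, 2)))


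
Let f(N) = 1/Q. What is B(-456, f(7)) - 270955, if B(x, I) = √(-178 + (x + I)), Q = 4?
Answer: -270955 + 13*I*√15/2 ≈ -2.7096e+5 + 25.174*I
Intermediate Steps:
f(N) = ¼ (f(N) = 1/4 = ¼)
B(x, I) = √(-178 + I + x) (B(x, I) = √(-178 + (I + x)) = √(-178 + I + x))
B(-456, f(7)) - 270955 = √(-178 + ¼ - 456) - 270955 = √(-2535/4) - 270955 = 13*I*√15/2 - 270955 = -270955 + 13*I*√15/2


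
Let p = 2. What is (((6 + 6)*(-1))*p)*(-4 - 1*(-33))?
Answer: -696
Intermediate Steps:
(((6 + 6)*(-1))*p)*(-4 - 1*(-33)) = (((6 + 6)*(-1))*2)*(-4 - 1*(-33)) = ((12*(-1))*2)*(-4 + 33) = -12*2*29 = -24*29 = -696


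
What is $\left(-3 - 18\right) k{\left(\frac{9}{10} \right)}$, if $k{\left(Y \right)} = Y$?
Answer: $- \frac{189}{10} \approx -18.9$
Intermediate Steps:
$\left(-3 - 18\right) k{\left(\frac{9}{10} \right)} = \left(-3 - 18\right) \frac{9}{10} = - 21 \cdot 9 \cdot \frac{1}{10} = \left(-21\right) \frac{9}{10} = - \frac{189}{10}$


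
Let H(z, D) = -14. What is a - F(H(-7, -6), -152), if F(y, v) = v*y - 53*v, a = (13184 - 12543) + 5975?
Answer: -3568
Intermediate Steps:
a = 6616 (a = 641 + 5975 = 6616)
F(y, v) = -53*v + v*y
a - F(H(-7, -6), -152) = 6616 - (-152)*(-53 - 14) = 6616 - (-152)*(-67) = 6616 - 1*10184 = 6616 - 10184 = -3568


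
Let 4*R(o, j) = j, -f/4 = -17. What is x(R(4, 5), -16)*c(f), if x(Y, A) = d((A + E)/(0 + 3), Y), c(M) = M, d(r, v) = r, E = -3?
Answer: -1292/3 ≈ -430.67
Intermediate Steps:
f = 68 (f = -4*(-17) = 68)
R(o, j) = j/4
x(Y, A) = -1 + A/3 (x(Y, A) = (A - 3)/(0 + 3) = (-3 + A)/3 = (-3 + A)*(1/3) = -1 + A/3)
x(R(4, 5), -16)*c(f) = (-1 + (1/3)*(-16))*68 = (-1 - 16/3)*68 = -19/3*68 = -1292/3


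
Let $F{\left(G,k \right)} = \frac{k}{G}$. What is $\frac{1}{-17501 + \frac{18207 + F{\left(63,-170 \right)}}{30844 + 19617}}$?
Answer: $- \frac{3179043}{55635284672} \approx -5.7141 \cdot 10^{-5}$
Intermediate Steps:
$\frac{1}{-17501 + \frac{18207 + F{\left(63,-170 \right)}}{30844 + 19617}} = \frac{1}{-17501 + \frac{18207 - \frac{170}{63}}{30844 + 19617}} = \frac{1}{-17501 + \frac{18207 - \frac{170}{63}}{50461}} = \frac{1}{-17501 + \left(18207 - \frac{170}{63}\right) \frac{1}{50461}} = \frac{1}{-17501 + \frac{1146871}{63} \cdot \frac{1}{50461}} = \frac{1}{-17501 + \frac{1146871}{3179043}} = \frac{1}{- \frac{55635284672}{3179043}} = - \frac{3179043}{55635284672}$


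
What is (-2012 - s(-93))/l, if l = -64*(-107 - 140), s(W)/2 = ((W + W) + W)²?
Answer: -78847/7904 ≈ -9.9756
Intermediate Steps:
s(W) = 18*W² (s(W) = 2*((W + W) + W)² = 2*(2*W + W)² = 2*(3*W)² = 2*(9*W²) = 18*W²)
l = 15808 (l = -64*(-247) = 15808)
(-2012 - s(-93))/l = (-2012 - 18*(-93)²)/15808 = (-2012 - 18*8649)*(1/15808) = (-2012 - 1*155682)*(1/15808) = (-2012 - 155682)*(1/15808) = -157694*1/15808 = -78847/7904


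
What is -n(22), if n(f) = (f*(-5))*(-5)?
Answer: -550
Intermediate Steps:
n(f) = 25*f (n(f) = -5*f*(-5) = 25*f)
-n(22) = -25*22 = -1*550 = -550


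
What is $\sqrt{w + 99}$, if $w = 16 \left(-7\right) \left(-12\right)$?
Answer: $\sqrt{1443} \approx 37.987$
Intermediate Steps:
$w = 1344$ ($w = \left(-112\right) \left(-12\right) = 1344$)
$\sqrt{w + 99} = \sqrt{1344 + 99} = \sqrt{1443}$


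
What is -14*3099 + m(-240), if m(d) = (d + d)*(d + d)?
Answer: 187014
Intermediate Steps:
m(d) = 4*d² (m(d) = (2*d)*(2*d) = 4*d²)
-14*3099 + m(-240) = -14*3099 + 4*(-240)² = -43386 + 4*57600 = -43386 + 230400 = 187014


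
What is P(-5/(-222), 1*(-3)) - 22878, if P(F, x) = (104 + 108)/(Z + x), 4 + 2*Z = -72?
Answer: -938210/41 ≈ -22883.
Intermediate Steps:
Z = -38 (Z = -2 + (½)*(-72) = -2 - 36 = -38)
P(F, x) = 212/(-38 + x) (P(F, x) = (104 + 108)/(-38 + x) = 212/(-38 + x))
P(-5/(-222), 1*(-3)) - 22878 = 212/(-38 + 1*(-3)) - 22878 = 212/(-38 - 3) - 22878 = 212/(-41) - 22878 = 212*(-1/41) - 22878 = -212/41 - 22878 = -938210/41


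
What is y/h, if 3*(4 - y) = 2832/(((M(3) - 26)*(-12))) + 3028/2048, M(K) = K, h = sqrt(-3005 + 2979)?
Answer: -1023*I*sqrt(26)/306176 ≈ -0.017037*I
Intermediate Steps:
h = I*sqrt(26) (h = sqrt(-26) = I*sqrt(26) ≈ 5.099*I)
y = 1023/11776 (y = 4 - (2832/(((3 - 26)*(-12))) + 3028/2048)/3 = 4 - (2832/((-23*(-12))) + 3028*(1/2048))/3 = 4 - (2832/276 + 757/512)/3 = 4 - (2832*(1/276) + 757/512)/3 = 4 - (236/23 + 757/512)/3 = 4 - 1/3*138243/11776 = 4 - 46081/11776 = 1023/11776 ≈ 0.086872)
y/h = 1023/(11776*((I*sqrt(26)))) = 1023*(-I*sqrt(26)/26)/11776 = -1023*I*sqrt(26)/306176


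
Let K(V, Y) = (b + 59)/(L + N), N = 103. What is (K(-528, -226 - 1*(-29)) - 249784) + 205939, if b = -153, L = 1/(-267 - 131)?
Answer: -1797375497/40993 ≈ -43846.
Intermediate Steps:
L = -1/398 (L = 1/(-398) = -1/398 ≈ -0.0025126)
K(V, Y) = -37412/40993 (K(V, Y) = (-153 + 59)/(-1/398 + 103) = -94/40993/398 = -94*398/40993 = -37412/40993)
(K(-528, -226 - 1*(-29)) - 249784) + 205939 = (-37412/40993 - 249784) + 205939 = -10239432924/40993 + 205939 = -1797375497/40993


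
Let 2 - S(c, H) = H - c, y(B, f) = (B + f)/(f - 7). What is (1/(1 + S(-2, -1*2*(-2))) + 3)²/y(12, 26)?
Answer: 32/9 ≈ 3.5556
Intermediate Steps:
y(B, f) = (B + f)/(-7 + f)
S(c, H) = 2 + c - H (S(c, H) = 2 - (H - c) = 2 + (c - H) = 2 + c - H)
(1/(1 + S(-2, -1*2*(-2))) + 3)²/y(12, 26) = (1/(1 + (2 - 2 - (-1*2)*(-2))) + 3)²/(((12 + 26)/(-7 + 26))) = (1/(1 + (2 - 2 - (-2)*(-2))) + 3)²/((38/19)) = (1/(1 + (2 - 2 - 1*4)) + 3)²/(((1/19)*38)) = (1/(1 + (2 - 2 - 4)) + 3)²/2 = (1/(1 - 4) + 3)²*(½) = (1/(-3) + 3)²*(½) = (-⅓ + 3)²*(½) = (8/3)²*(½) = (64/9)*(½) = 32/9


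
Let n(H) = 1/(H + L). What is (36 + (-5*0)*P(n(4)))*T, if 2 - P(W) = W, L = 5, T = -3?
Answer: -108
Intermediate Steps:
n(H) = 1/(5 + H) (n(H) = 1/(H + 5) = 1/(5 + H))
P(W) = 2 - W
(36 + (-5*0)*P(n(4)))*T = (36 + (-5*0)*(2 - 1/(5 + 4)))*(-3) = (36 + 0*(2 - 1/9))*(-3) = (36 + 0*(2 - 1*⅑))*(-3) = (36 + 0*(2 - ⅑))*(-3) = (36 + 0*(17/9))*(-3) = (36 + 0)*(-3) = 36*(-3) = -108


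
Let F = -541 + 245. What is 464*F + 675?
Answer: -136669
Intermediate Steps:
F = -296
464*F + 675 = 464*(-296) + 675 = -137344 + 675 = -136669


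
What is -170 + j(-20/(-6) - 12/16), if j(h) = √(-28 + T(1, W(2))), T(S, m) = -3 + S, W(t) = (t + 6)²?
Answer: -170 + I*√30 ≈ -170.0 + 5.4772*I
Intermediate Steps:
W(t) = (6 + t)²
j(h) = I*√30 (j(h) = √(-28 + (-3 + 1)) = √(-28 - 2) = √(-30) = I*√30)
-170 + j(-20/(-6) - 12/16) = -170 + I*√30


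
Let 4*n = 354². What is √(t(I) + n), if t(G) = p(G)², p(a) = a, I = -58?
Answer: √34693 ≈ 186.26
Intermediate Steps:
n = 31329 (n = (¼)*354² = (¼)*125316 = 31329)
t(G) = G²
√(t(I) + n) = √((-58)² + 31329) = √(3364 + 31329) = √34693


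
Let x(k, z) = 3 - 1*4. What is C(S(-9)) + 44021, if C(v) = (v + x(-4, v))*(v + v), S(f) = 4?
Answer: 44045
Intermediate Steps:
x(k, z) = -1 (x(k, z) = 3 - 4 = -1)
C(v) = 2*v*(-1 + v) (C(v) = (v - 1)*(v + v) = (-1 + v)*(2*v) = 2*v*(-1 + v))
C(S(-9)) + 44021 = 2*4*(-1 + 4) + 44021 = 2*4*3 + 44021 = 24 + 44021 = 44045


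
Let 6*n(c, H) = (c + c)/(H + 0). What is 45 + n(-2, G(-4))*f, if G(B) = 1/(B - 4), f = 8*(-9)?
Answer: -339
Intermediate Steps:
f = -72
G(B) = 1/(-4 + B)
n(c, H) = c/(3*H) (n(c, H) = ((c + c)/(H + 0))/6 = ((2*c)/H)/6 = (2*c/H)/6 = c/(3*H))
45 + n(-2, G(-4))*f = 45 + ((1/3)*(-2)/1/(-4 - 4))*(-72) = 45 + ((1/3)*(-2)/1/(-8))*(-72) = 45 + ((1/3)*(-2)/(-1/8))*(-72) = 45 + ((1/3)*(-2)*(-8))*(-72) = 45 + (16/3)*(-72) = 45 - 384 = -339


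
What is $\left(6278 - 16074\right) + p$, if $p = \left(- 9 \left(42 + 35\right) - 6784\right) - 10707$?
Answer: $-27980$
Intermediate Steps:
$p = -18184$ ($p = \left(\left(-9\right) 77 - 6784\right) - 10707 = \left(-693 - 6784\right) - 10707 = -7477 - 10707 = -18184$)
$\left(6278 - 16074\right) + p = \left(6278 - 16074\right) - 18184 = -9796 - 18184 = -27980$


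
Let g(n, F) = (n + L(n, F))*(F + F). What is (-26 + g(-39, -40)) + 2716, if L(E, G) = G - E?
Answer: 5890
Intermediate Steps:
g(n, F) = 2*F² (g(n, F) = (n + (F - n))*(F + F) = F*(2*F) = 2*F²)
(-26 + g(-39, -40)) + 2716 = (-26 + 2*(-40)²) + 2716 = (-26 + 2*1600) + 2716 = (-26 + 3200) + 2716 = 3174 + 2716 = 5890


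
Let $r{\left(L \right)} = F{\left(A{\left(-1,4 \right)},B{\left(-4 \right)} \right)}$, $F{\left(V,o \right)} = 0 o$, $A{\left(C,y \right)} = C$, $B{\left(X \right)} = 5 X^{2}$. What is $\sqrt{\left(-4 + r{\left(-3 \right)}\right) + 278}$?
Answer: $\sqrt{274} \approx 16.553$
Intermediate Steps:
$F{\left(V,o \right)} = 0$
$r{\left(L \right)} = 0$
$\sqrt{\left(-4 + r{\left(-3 \right)}\right) + 278} = \sqrt{\left(-4 + 0\right) + 278} = \sqrt{-4 + 278} = \sqrt{274}$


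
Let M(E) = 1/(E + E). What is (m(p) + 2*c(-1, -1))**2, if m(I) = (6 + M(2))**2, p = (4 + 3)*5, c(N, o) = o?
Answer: 351649/256 ≈ 1373.6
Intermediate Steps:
M(E) = 1/(2*E)
p = 35 (p = 7*5 = 35)
m(I) = 625/16 (m(I) = (6 + (1/2)/2)**2 = (6 + (1/2)*(1/2))**2 = (6 + 1/4)**2 = (25/4)**2 = 625/16)
(m(p) + 2*c(-1, -1))**2 = (625/16 + 2*(-1))**2 = (625/16 - 2)**2 = (593/16)**2 = 351649/256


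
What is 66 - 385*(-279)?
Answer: 107481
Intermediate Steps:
66 - 385*(-279) = 66 + 107415 = 107481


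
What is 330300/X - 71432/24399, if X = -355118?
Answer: -16712889338/4332262041 ≈ -3.8578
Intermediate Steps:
330300/X - 71432/24399 = 330300/(-355118) - 71432/24399 = 330300*(-1/355118) - 71432*1/24399 = -165150/177559 - 71432/24399 = -16712889338/4332262041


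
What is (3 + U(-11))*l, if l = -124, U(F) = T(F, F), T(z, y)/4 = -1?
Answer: 124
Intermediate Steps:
T(z, y) = -4 (T(z, y) = 4*(-1) = -4)
U(F) = -4
(3 + U(-11))*l = (3 - 4)*(-124) = -1*(-124) = 124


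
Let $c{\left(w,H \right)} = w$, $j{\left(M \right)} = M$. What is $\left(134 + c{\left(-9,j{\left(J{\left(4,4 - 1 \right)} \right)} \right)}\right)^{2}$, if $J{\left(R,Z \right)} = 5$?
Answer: $15625$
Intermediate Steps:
$\left(134 + c{\left(-9,j{\left(J{\left(4,4 - 1 \right)} \right)} \right)}\right)^{2} = \left(134 - 9\right)^{2} = 125^{2} = 15625$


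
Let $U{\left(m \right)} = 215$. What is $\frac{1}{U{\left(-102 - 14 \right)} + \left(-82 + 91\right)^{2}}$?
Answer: $\frac{1}{296} \approx 0.0033784$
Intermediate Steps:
$\frac{1}{U{\left(-102 - 14 \right)} + \left(-82 + 91\right)^{2}} = \frac{1}{215 + \left(-82 + 91\right)^{2}} = \frac{1}{215 + 9^{2}} = \frac{1}{215 + 81} = \frac{1}{296}$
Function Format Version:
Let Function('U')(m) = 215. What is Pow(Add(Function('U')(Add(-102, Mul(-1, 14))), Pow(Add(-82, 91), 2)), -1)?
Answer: Rational(1, 296) ≈ 0.0033784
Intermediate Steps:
Pow(Add(Function('U')(Add(-102, Mul(-1, 14))), Pow(Add(-82, 91), 2)), -1) = Pow(Add(215, Pow(Add(-82, 91), 2)), -1) = Pow(Add(215, Pow(9, 2)), -1) = Pow(Add(215, 81), -1) = Pow(296, -1) = Rational(1, 296)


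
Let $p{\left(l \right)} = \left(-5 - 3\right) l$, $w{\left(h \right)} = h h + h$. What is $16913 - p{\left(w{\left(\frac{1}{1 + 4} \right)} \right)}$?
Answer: $\frac{422873}{25} \approx 16915.0$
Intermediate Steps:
$w{\left(h \right)} = h + h^{2}$ ($w{\left(h \right)} = h^{2} + h = h + h^{2}$)
$p{\left(l \right)} = - 8 l$
$16913 - p{\left(w{\left(\frac{1}{1 + 4} \right)} \right)} = 16913 - - 8 \frac{1 + \frac{1}{1 + 4}}{1 + 4} = 16913 - - 8 \frac{1 + \frac{1}{5}}{5} = 16913 - - 8 \cdot \frac{1}{5} \cdot \frac{6}{5} = 16913 - \left(-8\right) \frac{6}{25} = 16913 - - \frac{48}{25} = 16913 + \frac{48}{25} = \frac{422873}{25}$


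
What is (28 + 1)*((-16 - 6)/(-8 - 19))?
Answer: 638/27 ≈ 23.630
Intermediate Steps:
(28 + 1)*((-16 - 6)/(-8 - 19)) = 29*(-22/(-27)) = 29*(-22*(-1/27)) = 29*(22/27) = 638/27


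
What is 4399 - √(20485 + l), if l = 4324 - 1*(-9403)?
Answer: 4399 - 2*√8553 ≈ 4214.0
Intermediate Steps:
l = 13727 (l = 4324 + 9403 = 13727)
4399 - √(20485 + l) = 4399 - √(20485 + 13727) = 4399 - √34212 = 4399 - 2*√8553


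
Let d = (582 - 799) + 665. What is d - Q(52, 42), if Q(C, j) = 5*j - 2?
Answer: 240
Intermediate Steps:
Q(C, j) = -2 + 5*j
d = 448 (d = -217 + 665 = 448)
d - Q(52, 42) = 448 - (-2 + 5*42) = 448 - (-2 + 210) = 448 - 1*208 = 448 - 208 = 240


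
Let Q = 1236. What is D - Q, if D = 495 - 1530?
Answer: -2271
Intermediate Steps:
D = -1035
D - Q = -1035 - 1*1236 = -1035 - 1236 = -2271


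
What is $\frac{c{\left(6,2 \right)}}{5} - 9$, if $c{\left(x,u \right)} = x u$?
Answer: $- \frac{33}{5} \approx -6.6$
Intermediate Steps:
$c{\left(x,u \right)} = u x$
$\frac{c{\left(6,2 \right)}}{5} - 9 = \frac{2 \cdot 6}{5} - 9 = 12 \cdot \frac{1}{5} - 9 = \frac{12}{5} - 9 = - \frac{33}{5}$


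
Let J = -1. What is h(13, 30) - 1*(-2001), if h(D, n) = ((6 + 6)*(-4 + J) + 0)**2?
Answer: 5601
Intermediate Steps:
h(D, n) = 3600 (h(D, n) = ((6 + 6)*(-4 - 1) + 0)**2 = (12*(-5) + 0)**2 = (-60 + 0)**2 = (-60)**2 = 3600)
h(13, 30) - 1*(-2001) = 3600 - 1*(-2001) = 3600 + 2001 = 5601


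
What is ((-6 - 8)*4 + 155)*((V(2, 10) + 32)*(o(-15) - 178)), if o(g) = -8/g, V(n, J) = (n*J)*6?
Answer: -13352592/5 ≈ -2.6705e+6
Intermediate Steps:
V(n, J) = 6*J*n (V(n, J) = (J*n)*6 = 6*J*n)
((-6 - 8)*4 + 155)*((V(2, 10) + 32)*(o(-15) - 178)) = ((-6 - 8)*4 + 155)*((6*10*2 + 32)*(-8/(-15) - 178)) = (-14*4 + 155)*((120 + 32)*(-8*(-1/15) - 178)) = (-56 + 155)*(152*(8/15 - 178)) = 99*(152*(-2662/15)) = 99*(-404624/15) = -13352592/5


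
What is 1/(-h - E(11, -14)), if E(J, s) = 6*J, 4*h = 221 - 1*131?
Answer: -2/177 ≈ -0.011299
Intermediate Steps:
h = 45/2 (h = (221 - 1*131)/4 = (221 - 131)/4 = (¼)*90 = 45/2 ≈ 22.500)
1/(-h - E(11, -14)) = 1/(-1*45/2 - 6*11) = 1/(-45/2 - 1*66) = 1/(-45/2 - 66) = 1/(-177/2) = -2/177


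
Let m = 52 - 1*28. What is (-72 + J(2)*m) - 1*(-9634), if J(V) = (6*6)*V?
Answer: 11290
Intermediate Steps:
J(V) = 36*V
m = 24 (m = 52 - 28 = 24)
(-72 + J(2)*m) - 1*(-9634) = (-72 + (36*2)*24) - 1*(-9634) = (-72 + 72*24) + 9634 = (-72 + 1728) + 9634 = 1656 + 9634 = 11290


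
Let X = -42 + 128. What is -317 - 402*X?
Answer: -34889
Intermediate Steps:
X = 86
-317 - 402*X = -317 - 402*86 = -317 - 34572 = -34889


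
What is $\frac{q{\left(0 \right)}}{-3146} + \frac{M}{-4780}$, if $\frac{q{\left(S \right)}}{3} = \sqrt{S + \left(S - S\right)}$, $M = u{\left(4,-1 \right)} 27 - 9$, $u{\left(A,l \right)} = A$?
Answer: $- \frac{99}{4780} \approx -0.020711$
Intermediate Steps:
$M = 99$ ($M = 4 \cdot 27 - 9 = 108 - 9 = 99$)
$q{\left(S \right)} = 3 \sqrt{S}$ ($q{\left(S \right)} = 3 \sqrt{S + \left(S - S\right)} = 3 \sqrt{S + 0} = 3 \sqrt{S}$)
$\frac{q{\left(0 \right)}}{-3146} + \frac{M}{-4780} = \frac{3 \sqrt{0}}{-3146} + \frac{99}{-4780} = 3 \cdot 0 \left(- \frac{1}{3146}\right) + 99 \left(- \frac{1}{4780}\right) = 0 \left(- \frac{1}{3146}\right) - \frac{99}{4780} = 0 - \frac{99}{4780} = - \frac{99}{4780}$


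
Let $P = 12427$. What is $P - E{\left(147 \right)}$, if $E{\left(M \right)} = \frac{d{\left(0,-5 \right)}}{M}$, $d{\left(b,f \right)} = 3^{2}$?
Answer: $\frac{608920}{49} \approx 12427.0$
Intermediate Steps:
$d{\left(b,f \right)} = 9$
$E{\left(M \right)} = \frac{9}{M}$
$P - E{\left(147 \right)} = 12427 - \frac{9}{147} = 12427 - 9 \cdot \frac{1}{147} = 12427 - \frac{3}{49} = \frac{608920}{49}$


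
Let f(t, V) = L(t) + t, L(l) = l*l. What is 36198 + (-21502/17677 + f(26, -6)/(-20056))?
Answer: 6416415050605/177264956 ≈ 36197.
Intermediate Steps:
L(l) = l**2
f(t, V) = t + t**2 (f(t, V) = t**2 + t = t + t**2)
36198 + (-21502/17677 + f(26, -6)/(-20056)) = 36198 + (-21502/17677 + (26*(1 + 26))/(-20056)) = 36198 + (-21502*1/17677 + (26*27)*(-1/20056)) = 36198 + (-21502/17677 + 702*(-1/20056)) = 36198 + (-21502/17677 - 351/10028) = 36198 - 221826683/177264956 = 6416415050605/177264956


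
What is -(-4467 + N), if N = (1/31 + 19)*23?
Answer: 124907/31 ≈ 4029.3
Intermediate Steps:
N = 13570/31 (N = (1/31 + 19)*23 = (590/31)*23 = 13570/31 ≈ 437.74)
-(-4467 + N) = -(-4467 + 13570/31) = -1*(-124907/31) = 124907/31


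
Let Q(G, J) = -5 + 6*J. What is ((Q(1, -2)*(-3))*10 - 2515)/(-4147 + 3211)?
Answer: 2005/936 ≈ 2.1421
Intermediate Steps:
((Q(1, -2)*(-3))*10 - 2515)/(-4147 + 3211) = (((-5 + 6*(-2))*(-3))*10 - 2515)/(-4147 + 3211) = (((-5 - 12)*(-3))*10 - 2515)/(-936) = (-17*(-3)*10 - 2515)*(-1/936) = (51*10 - 2515)*(-1/936) = (510 - 2515)*(-1/936) = -2005*(-1/936) = 2005/936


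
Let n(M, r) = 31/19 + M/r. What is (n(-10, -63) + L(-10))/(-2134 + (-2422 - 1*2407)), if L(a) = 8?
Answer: -11719/8334711 ≈ -0.0014060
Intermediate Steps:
n(M, r) = 31/19 + M/r (n(M, r) = 31*(1/19) + M/r = 31/19 + M/r)
(n(-10, -63) + L(-10))/(-2134 + (-2422 - 1*2407)) = ((31/19 - 10/(-63)) + 8)/(-2134 + (-2422 - 1*2407)) = ((31/19 - 10*(-1/63)) + 8)/(-2134 + (-2422 - 2407)) = ((31/19 + 10/63) + 8)/(-2134 - 4829) = (2143/1197 + 8)/(-6963) = (11719/1197)*(-1/6963) = -11719/8334711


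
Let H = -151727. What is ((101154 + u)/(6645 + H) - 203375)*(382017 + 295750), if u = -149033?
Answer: -19998195725636057/145082 ≈ -1.3784e+11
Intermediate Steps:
((101154 + u)/(6645 + H) - 203375)*(382017 + 295750) = ((101154 - 149033)/(6645 - 151727) - 203375)*(382017 + 295750) = (-47879/(-145082) - 203375)*677767 = (-47879*(-1/145082) - 203375)*677767 = (47879/145082 - 203375)*677767 = -29506003871/145082*677767 = -19998195725636057/145082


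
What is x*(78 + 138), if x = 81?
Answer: 17496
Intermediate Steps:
x*(78 + 138) = 81*(78 + 138) = 81*216 = 17496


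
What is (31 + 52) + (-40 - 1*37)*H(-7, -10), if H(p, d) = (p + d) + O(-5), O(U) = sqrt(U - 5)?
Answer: 1392 - 77*I*sqrt(10) ≈ 1392.0 - 243.5*I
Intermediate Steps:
O(U) = sqrt(-5 + U)
H(p, d) = d + p + I*sqrt(10) (H(p, d) = (p + d) + sqrt(-5 - 5) = (d + p) + sqrt(-10) = (d + p) + I*sqrt(10) = d + p + I*sqrt(10))
(31 + 52) + (-40 - 1*37)*H(-7, -10) = (31 + 52) + (-40 - 1*37)*(-10 - 7 + I*sqrt(10)) = 83 + (-40 - 37)*(-17 + I*sqrt(10)) = 83 - 77*(-17 + I*sqrt(10)) = 83 + (1309 - 77*I*sqrt(10)) = 1392 - 77*I*sqrt(10)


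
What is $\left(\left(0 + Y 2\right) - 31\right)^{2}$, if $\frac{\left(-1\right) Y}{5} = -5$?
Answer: $361$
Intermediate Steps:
$Y = 25$ ($Y = \left(-5\right) \left(-5\right) = 25$)
$\left(\left(0 + Y 2\right) - 31\right)^{2} = \left(\left(0 + 25 \cdot 2\right) - 31\right)^{2} = \left(\left(0 + 50\right) - 31\right)^{2} = \left(50 - 31\right)^{2} = 19^{2} = 361$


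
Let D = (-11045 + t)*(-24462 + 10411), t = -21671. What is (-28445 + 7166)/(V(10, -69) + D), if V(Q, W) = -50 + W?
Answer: -7093/153230799 ≈ -4.6290e-5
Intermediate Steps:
D = 459692516 (D = (-11045 - 21671)*(-24462 + 10411) = -32716*(-14051) = 459692516)
(-28445 + 7166)/(V(10, -69) + D) = (-28445 + 7166)/((-50 - 69) + 459692516) = -21279/(-119 + 459692516) = -21279/459692397 = -21279*1/459692397 = -7093/153230799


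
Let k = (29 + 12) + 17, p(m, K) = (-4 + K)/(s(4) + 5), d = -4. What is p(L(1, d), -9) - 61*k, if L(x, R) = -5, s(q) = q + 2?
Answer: -38931/11 ≈ -3539.2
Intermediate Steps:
s(q) = 2 + q
p(m, K) = -4/11 + K/11 (p(m, K) = (-4 + K)/((2 + 4) + 5) = (-4 + K)/(6 + 5) = (-4 + K)/11 = (-4 + K)*(1/11) = -4/11 + K/11)
k = 58 (k = 41 + 17 = 58)
p(L(1, d), -9) - 61*k = (-4/11 + (1/11)*(-9)) - 61*58 = (-4/11 - 9/11) - 3538 = -13/11 - 3538 = -38931/11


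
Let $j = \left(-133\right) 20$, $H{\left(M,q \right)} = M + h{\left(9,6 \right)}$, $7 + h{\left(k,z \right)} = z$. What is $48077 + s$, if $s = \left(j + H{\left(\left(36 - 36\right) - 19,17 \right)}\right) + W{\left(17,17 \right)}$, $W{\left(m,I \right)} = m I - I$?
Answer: $45669$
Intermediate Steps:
$h{\left(k,z \right)} = -7 + z$
$W{\left(m,I \right)} = - I + I m$ ($W{\left(m,I \right)} = I m - I = - I + I m$)
$H{\left(M,q \right)} = -1 + M$ ($H{\left(M,q \right)} = M + \left(-7 + 6\right) = M - 1 = -1 + M$)
$j = -2660$
$s = -2408$ ($s = \left(-2660 + \left(-1 + \left(\left(36 - 36\right) - 19\right)\right)\right) + 17 \left(-1 + 17\right) = \left(-2660 + \left(-1 + \left(0 - 19\right)\right)\right) + 17 \cdot 16 = \left(-2660 - 20\right) + 272 = -2680 + 272 = -2408$)
$48077 + s = 48077 - 2408 = 45669$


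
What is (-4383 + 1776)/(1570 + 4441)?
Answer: -2607/6011 ≈ -0.43370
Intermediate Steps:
(-4383 + 1776)/(1570 + 4441) = -2607/6011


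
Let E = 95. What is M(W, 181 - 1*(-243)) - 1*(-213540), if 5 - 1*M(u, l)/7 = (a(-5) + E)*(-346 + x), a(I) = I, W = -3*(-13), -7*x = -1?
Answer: 431465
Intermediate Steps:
x = ⅐ (x = -⅐*(-1) = ⅐ ≈ 0.14286)
W = 39
M(u, l) = 217925 (M(u, l) = 35 - 7*(-5 + 95)*(-346 + ⅐) = 35 - 630*(-2421)/7 = 35 - 7*(-217890/7) = 35 + 217890 = 217925)
M(W, 181 - 1*(-243)) - 1*(-213540) = 217925 - 1*(-213540) = 217925 + 213540 = 431465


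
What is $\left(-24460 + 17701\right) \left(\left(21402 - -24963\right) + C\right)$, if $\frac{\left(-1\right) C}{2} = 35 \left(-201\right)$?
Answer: $-408480165$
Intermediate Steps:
$C = 14070$ ($C = - 2 \cdot 35 \left(-201\right) = \left(-2\right) \left(-7035\right) = 14070$)
$\left(-24460 + 17701\right) \left(\left(21402 - -24963\right) + C\right) = \left(-24460 + 17701\right) \left(\left(21402 - -24963\right) + 14070\right) = - 6759 \left(\left(21402 + 24963\right) + 14070\right) = - 6759 \left(46365 + 14070\right) = \left(-6759\right) 60435 = -408480165$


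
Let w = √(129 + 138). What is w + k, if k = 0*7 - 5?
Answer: -5 + √267 ≈ 11.340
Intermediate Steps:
k = -5 (k = 0 - 5 = -5)
w = √267 ≈ 16.340
w + k = √267 - 5 = -5 + √267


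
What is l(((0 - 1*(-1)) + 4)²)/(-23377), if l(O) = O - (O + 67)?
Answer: 67/23377 ≈ 0.0028661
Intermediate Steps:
l(O) = -67 (l(O) = O - (67 + O) = O + (-67 - O) = -67)
l(((0 - 1*(-1)) + 4)²)/(-23377) = -67/(-23377) = -67*(-1/23377) = 67/23377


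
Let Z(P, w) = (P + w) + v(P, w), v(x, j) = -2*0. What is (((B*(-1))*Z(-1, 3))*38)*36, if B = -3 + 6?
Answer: -8208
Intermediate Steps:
v(x, j) = 0
Z(P, w) = P + w (Z(P, w) = (P + w) + 0 = P + w)
B = 3
(((B*(-1))*Z(-1, 3))*38)*36 = (((3*(-1))*(-1 + 3))*38)*36 = (-3*2*38)*36 = -6*38*36 = -228*36 = -8208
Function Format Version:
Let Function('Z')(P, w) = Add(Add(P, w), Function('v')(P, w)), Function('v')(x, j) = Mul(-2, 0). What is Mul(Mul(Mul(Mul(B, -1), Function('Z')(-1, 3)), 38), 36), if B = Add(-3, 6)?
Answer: -8208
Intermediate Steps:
Function('v')(x, j) = 0
Function('Z')(P, w) = Add(P, w) (Function('Z')(P, w) = Add(Add(P, w), 0) = Add(P, w))
B = 3
Mul(Mul(Mul(Mul(B, -1), Function('Z')(-1, 3)), 38), 36) = Mul(Mul(Mul(Mul(3, -1), Add(-1, 3)), 38), 36) = Mul(Mul(Mul(-3, 2), 38), 36) = Mul(Mul(-6, 38), 36) = Mul(-228, 36) = -8208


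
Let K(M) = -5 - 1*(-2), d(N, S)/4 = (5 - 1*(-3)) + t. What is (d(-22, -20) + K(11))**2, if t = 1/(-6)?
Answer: 7225/9 ≈ 802.78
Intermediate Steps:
t = -1/6 ≈ -0.16667
d(N, S) = 94/3 (d(N, S) = 4*((5 - 1*(-3)) - 1/6) = 4*((5 + 3) - 1/6) = 4*(8 - 1/6) = 4*(47/6) = 94/3)
K(M) = -3 (K(M) = -5 + 2 = -3)
(d(-22, -20) + K(11))**2 = (94/3 - 3)**2 = (85/3)**2 = 7225/9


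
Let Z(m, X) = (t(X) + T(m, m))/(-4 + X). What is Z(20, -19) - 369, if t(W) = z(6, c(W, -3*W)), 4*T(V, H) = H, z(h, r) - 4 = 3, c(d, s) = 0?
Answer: -8499/23 ≈ -369.52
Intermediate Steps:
z(h, r) = 7 (z(h, r) = 4 + 3 = 7)
T(V, H) = H/4
t(W) = 7
Z(m, X) = (7 + m/4)/(-4 + X)
Z(20, -19) - 369 = (28 + 20)/(4*(-4 - 19)) - 369 = (¼)*48/(-23) - 369 = (¼)*(-1/23)*48 - 369 = -12/23 - 369 = -8499/23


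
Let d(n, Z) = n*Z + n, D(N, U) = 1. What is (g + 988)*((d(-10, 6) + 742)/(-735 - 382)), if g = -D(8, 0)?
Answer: -663264/1117 ≈ -593.79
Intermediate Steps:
g = -1 (g = -1*1 = -1)
d(n, Z) = n + Z*n (d(n, Z) = Z*n + n = n + Z*n)
(g + 988)*((d(-10, 6) + 742)/(-735 - 382)) = (-1 + 988)*((-10*(1 + 6) + 742)/(-735 - 382)) = 987*((-10*7 + 742)/(-1117)) = 987*((-70 + 742)*(-1/1117)) = 987*(672*(-1/1117)) = 987*(-672/1117) = -663264/1117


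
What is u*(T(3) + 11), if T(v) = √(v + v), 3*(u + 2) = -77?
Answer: -913/3 - 83*√6/3 ≈ -372.10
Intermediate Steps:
u = -83/3 (u = -2 + (⅓)*(-77) = -2 - 77/3 = -83/3 ≈ -27.667)
T(v) = √2*√v (T(v) = √(2*v) = √2*√v)
u*(T(3) + 11) = -83*(√2*√3 + 11)/3 = -83*(√6 + 11)/3 = -83*(11 + √6)/3 = -913/3 - 83*√6/3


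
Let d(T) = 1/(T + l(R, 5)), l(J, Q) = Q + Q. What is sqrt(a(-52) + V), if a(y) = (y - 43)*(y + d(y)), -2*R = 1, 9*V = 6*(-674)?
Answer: 3*sqrt(97846)/14 ≈ 67.029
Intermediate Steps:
V = -1348/3 (V = (6*(-674))/9 = (1/9)*(-4044) = -1348/3 ≈ -449.33)
R = -1/2 (R = -1/2*1 = -1/2 ≈ -0.50000)
l(J, Q) = 2*Q
d(T) = 1/(10 + T) (d(T) = 1/(T + 2*5) = 1/(T + 10) = 1/(10 + T))
a(y) = (-43 + y)*(y + 1/(10 + y)) (a(y) = (y - 43)*(y + 1/(10 + y)) = (-43 + y)*(y + 1/(10 + y)))
sqrt(a(-52) + V) = sqrt((-43 - 52 - 52*(-43 - 52)*(10 - 52))/(10 - 52) - 1348/3) = sqrt((-43 - 52 - 52*(-95)*(-42))/(-42) - 1348/3) = sqrt(-(-43 - 52 - 207480)/42 - 1348/3) = sqrt(-1/42*(-207575) - 1348/3) = sqrt(207575/42 - 1348/3) = sqrt(62901/14) = 3*sqrt(97846)/14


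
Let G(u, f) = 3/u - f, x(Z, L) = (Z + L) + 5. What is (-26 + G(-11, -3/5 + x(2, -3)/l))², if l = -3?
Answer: 16128256/27225 ≈ 592.41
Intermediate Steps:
x(Z, L) = 5 + L + Z (x(Z, L) = (L + Z) + 5 = 5 + L + Z)
G(u, f) = -f + 3/u
(-26 + G(-11, -3/5 + x(2, -3)/l))² = (-26 + (-(-3/5 + (5 - 3 + 2)/(-3)) + 3/(-11)))² = (-26 + (-(-3*⅕ + 4*(-⅓)) + 3*(-1/11)))² = (-26 + (-(-⅗ - 4/3) - 3/11))² = (-26 + (-1*(-29/15) - 3/11))² = (-26 + (29/15 - 3/11))² = (-26 + 274/165)² = (-4016/165)² = 16128256/27225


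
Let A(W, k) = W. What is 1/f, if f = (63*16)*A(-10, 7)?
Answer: -1/10080 ≈ -9.9206e-5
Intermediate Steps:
f = -10080 (f = (63*16)*(-10) = 1008*(-10) = -10080)
1/f = 1/(-10080) = -1/10080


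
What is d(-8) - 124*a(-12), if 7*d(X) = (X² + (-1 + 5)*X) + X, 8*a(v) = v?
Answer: 1326/7 ≈ 189.43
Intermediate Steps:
a(v) = v/8
d(X) = X²/7 + 5*X/7 (d(X) = ((X² + (-1 + 5)*X) + X)/7 = ((X² + 4*X) + X)/7 = (X² + 5*X)/7 = X²/7 + 5*X/7)
d(-8) - 124*a(-12) = (⅐)*(-8)*(5 - 8) - 31*(-12)/2 = (⅐)*(-8)*(-3) - 124*(-3/2) = 24/7 + 186 = 1326/7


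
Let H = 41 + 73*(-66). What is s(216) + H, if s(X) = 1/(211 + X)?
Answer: -2039778/427 ≈ -4777.0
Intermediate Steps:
H = -4777 (H = 41 - 4818 = -4777)
s(216) + H = 1/(211 + 216) - 4777 = 1/427 - 4777 = -2039778/427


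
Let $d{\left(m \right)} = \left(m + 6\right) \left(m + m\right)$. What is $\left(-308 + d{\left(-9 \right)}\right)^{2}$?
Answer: $64516$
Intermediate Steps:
$d{\left(m \right)} = 2 m \left(6 + m\right)$ ($d{\left(m \right)} = \left(6 + m\right) 2 m = 2 m \left(6 + m\right)$)
$\left(-308 + d{\left(-9 \right)}\right)^{2} = \left(-308 + 2 \left(-9\right) \left(6 - 9\right)\right)^{2} = \left(-308 + 2 \left(-9\right) \left(-3\right)\right)^{2} = \left(-308 + 54\right)^{2} = \left(-254\right)^{2} = 64516$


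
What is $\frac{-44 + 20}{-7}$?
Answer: $\frac{24}{7} \approx 3.4286$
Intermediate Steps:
$\frac{-44 + 20}{-7} = \left(- \frac{1}{7}\right) \left(-24\right) = \frac{24}{7}$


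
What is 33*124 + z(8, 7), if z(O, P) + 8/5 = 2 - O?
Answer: 20422/5 ≈ 4084.4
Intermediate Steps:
z(O, P) = 2/5 - O (z(O, P) = -8/5 + (2 - O) = 2/5 - O)
33*124 + z(8, 7) = 33*124 + (2/5 - 1*8) = 4092 + (2/5 - 8) = 4092 - 38/5 = 20422/5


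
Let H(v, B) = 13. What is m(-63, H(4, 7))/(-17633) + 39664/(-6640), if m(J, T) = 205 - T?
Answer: -43791887/7317695 ≈ -5.9844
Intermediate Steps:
m(-63, H(4, 7))/(-17633) + 39664/(-6640) = (205 - 1*13)/(-17633) + 39664/(-6640) = (205 - 13)*(-1/17633) + 39664*(-1/6640) = 192*(-1/17633) - 2479/415 = -192/17633 - 2479/415 = -43791887/7317695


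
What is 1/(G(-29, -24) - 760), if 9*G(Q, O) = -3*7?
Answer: -3/2287 ≈ -0.0013118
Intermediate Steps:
G(Q, O) = -7/3 (G(Q, O) = (-3*7)/9 = (⅑)*(-21) = -7/3)
1/(G(-29, -24) - 760) = 1/(-7/3 - 760) = 1/(-2287/3) = -3/2287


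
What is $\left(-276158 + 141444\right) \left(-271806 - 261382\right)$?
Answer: $71827888232$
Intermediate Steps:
$\left(-276158 + 141444\right) \left(-271806 - 261382\right) = \left(-134714\right) \left(-533188\right) = 71827888232$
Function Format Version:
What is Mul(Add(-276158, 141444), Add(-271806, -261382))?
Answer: 71827888232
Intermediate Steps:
Mul(Add(-276158, 141444), Add(-271806, -261382)) = Mul(-134714, -533188) = 71827888232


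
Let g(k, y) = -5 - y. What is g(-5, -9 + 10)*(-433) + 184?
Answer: 2782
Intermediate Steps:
g(-5, -9 + 10)*(-433) + 184 = (-5 - (-9 + 10))*(-433) + 184 = (-5 - 1*1)*(-433) + 184 = (-5 - 1)*(-433) + 184 = -6*(-433) + 184 = 2598 + 184 = 2782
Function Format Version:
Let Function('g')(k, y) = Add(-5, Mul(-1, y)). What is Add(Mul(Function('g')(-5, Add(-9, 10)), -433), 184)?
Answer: 2782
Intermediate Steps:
Add(Mul(Function('g')(-5, Add(-9, 10)), -433), 184) = Add(Mul(Add(-5, Mul(-1, Add(-9, 10))), -433), 184) = Add(Mul(Add(-5, Mul(-1, 1)), -433), 184) = Add(Mul(Add(-5, -1), -433), 184) = Add(Mul(-6, -433), 184) = Add(2598, 184) = 2782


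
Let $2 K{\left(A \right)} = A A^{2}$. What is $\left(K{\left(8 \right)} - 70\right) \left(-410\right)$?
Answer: $-76260$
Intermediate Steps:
$K{\left(A \right)} = \frac{A^{3}}{2}$ ($K{\left(A \right)} = \frac{A A^{2}}{2} = \frac{A^{3}}{2}$)
$\left(K{\left(8 \right)} - 70\right) \left(-410\right) = \left(\frac{8^{3}}{2} - 70\right) \left(-410\right) = \left(\frac{1}{2} \cdot 512 - 70\right) \left(-410\right) = \left(256 - 70\right) \left(-410\right) = 186 \left(-410\right) = -76260$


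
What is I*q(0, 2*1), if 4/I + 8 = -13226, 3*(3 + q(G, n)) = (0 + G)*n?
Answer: 6/6617 ≈ 0.00090676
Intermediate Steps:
q(G, n) = -3 + G*n/3 (q(G, n) = -3 + ((0 + G)*n)/3 = -3 + (G*n)/3 = -3 + G*n/3)
I = -2/6617 (I = 4/(-8 - 13226) = 4/(-13234) = 4*(-1/13234) = -2/6617 ≈ -0.00030225)
I*q(0, 2*1) = -2*(-3 + (⅓)*0*(2*1))/6617 = -2*(-3 + (⅓)*0*2)/6617 = -2*(-3 + 0)/6617 = -2/6617*(-3) = 6/6617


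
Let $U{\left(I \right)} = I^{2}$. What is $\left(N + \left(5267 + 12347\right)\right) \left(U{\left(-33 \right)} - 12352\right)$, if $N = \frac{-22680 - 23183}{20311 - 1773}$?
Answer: $- \frac{3677172048347}{18538} \approx -1.9836 \cdot 10^{8}$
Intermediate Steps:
$N = - \frac{45863}{18538} \approx -2.474$
$\left(N + \left(5267 + 12347\right)\right) \left(U{\left(-33 \right)} - 12352\right) = \left(- \frac{45863}{18538} + \left(5267 + 12347\right)\right) \left(\left(-33\right)^{2} - 12352\right) = \left(- \frac{45863}{18538} + 17614\right) \left(1089 - 12352\right) = \frac{326482469}{18538} \left(-11263\right) = - \frac{3677172048347}{18538}$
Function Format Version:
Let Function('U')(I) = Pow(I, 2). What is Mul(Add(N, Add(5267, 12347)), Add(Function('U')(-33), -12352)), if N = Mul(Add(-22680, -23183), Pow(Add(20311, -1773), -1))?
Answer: Rational(-3677172048347, 18538) ≈ -1.9836e+8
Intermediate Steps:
N = Rational(-45863, 18538) (N = Mul(-45863, Pow(18538, -1)) = Mul(-45863, Rational(1, 18538)) = Rational(-45863, 18538) ≈ -2.4740)
Mul(Add(N, Add(5267, 12347)), Add(Function('U')(-33), -12352)) = Mul(Add(Rational(-45863, 18538), Add(5267, 12347)), Add(Pow(-33, 2), -12352)) = Mul(Add(Rational(-45863, 18538), 17614), Add(1089, -12352)) = Mul(Rational(326482469, 18538), -11263) = Rational(-3677172048347, 18538)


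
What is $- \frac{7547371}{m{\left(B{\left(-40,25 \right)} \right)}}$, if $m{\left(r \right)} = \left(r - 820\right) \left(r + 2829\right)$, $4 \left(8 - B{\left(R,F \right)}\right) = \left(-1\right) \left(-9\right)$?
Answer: $\frac{7103408}{2172419} \approx 3.2698$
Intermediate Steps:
$B{\left(R,F \right)} = \frac{23}{4}$ ($B{\left(R,F \right)} = 8 - \frac{\left(-1\right) \left(-9\right)}{4} = 8 - \frac{9}{4} = \frac{23}{4}$)
$m{\left(r \right)} = \left(-820 + r\right) \left(2829 + r\right)$
$- \frac{7547371}{m{\left(B{\left(-40,25 \right)} \right)}} = - \frac{7547371}{-2319780 + \left(\frac{23}{4}\right)^{2} + 2009 \cdot \frac{23}{4}} = - \frac{7547371}{-2319780 + \frac{529}{16} + \frac{46207}{4}} = - \frac{7547371}{- \frac{36931123}{16}} = \left(-7547371\right) \left(- \frac{16}{36931123}\right) = \frac{7103408}{2172419}$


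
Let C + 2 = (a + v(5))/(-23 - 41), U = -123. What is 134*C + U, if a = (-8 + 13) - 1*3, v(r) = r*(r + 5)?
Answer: -3999/8 ≈ -499.88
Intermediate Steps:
v(r) = r*(5 + r)
a = 2 (a = 5 - 3 = 2)
C = -45/16 (C = -2 + (2 + 5*(5 + 5))/(-23 - 41) = -2 + (2 + 5*10)/(-64) = -2 + (2 + 50)*(-1/64) = -2 + 52*(-1/64) = -2 - 13/16 = -45/16 ≈ -2.8125)
134*C + U = 134*(-45/16) - 123 = -3015/8 - 123 = -3999/8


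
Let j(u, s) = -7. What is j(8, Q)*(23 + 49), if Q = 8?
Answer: -504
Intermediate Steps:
j(8, Q)*(23 + 49) = -7*(23 + 49) = -7*72 = -504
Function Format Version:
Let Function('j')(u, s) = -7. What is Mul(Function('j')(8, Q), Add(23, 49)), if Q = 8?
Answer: -504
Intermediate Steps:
Mul(Function('j')(8, Q), Add(23, 49)) = Mul(-7, Add(23, 49)) = Mul(-7, 72) = -504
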